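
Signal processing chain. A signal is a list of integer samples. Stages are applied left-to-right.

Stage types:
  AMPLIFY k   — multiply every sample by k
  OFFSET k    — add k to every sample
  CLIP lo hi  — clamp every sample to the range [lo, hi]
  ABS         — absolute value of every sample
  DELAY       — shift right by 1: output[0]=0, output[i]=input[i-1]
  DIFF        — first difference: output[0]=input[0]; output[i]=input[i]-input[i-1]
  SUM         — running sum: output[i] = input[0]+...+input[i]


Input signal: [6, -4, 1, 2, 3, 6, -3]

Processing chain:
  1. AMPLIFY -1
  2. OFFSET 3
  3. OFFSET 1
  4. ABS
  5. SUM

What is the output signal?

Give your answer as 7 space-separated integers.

Answer: 2 10 13 15 16 18 25

Derivation:
Input: [6, -4, 1, 2, 3, 6, -3]
Stage 1 (AMPLIFY -1): 6*-1=-6, -4*-1=4, 1*-1=-1, 2*-1=-2, 3*-1=-3, 6*-1=-6, -3*-1=3 -> [-6, 4, -1, -2, -3, -6, 3]
Stage 2 (OFFSET 3): -6+3=-3, 4+3=7, -1+3=2, -2+3=1, -3+3=0, -6+3=-3, 3+3=6 -> [-3, 7, 2, 1, 0, -3, 6]
Stage 3 (OFFSET 1): -3+1=-2, 7+1=8, 2+1=3, 1+1=2, 0+1=1, -3+1=-2, 6+1=7 -> [-2, 8, 3, 2, 1, -2, 7]
Stage 4 (ABS): |-2|=2, |8|=8, |3|=3, |2|=2, |1|=1, |-2|=2, |7|=7 -> [2, 8, 3, 2, 1, 2, 7]
Stage 5 (SUM): sum[0..0]=2, sum[0..1]=10, sum[0..2]=13, sum[0..3]=15, sum[0..4]=16, sum[0..5]=18, sum[0..6]=25 -> [2, 10, 13, 15, 16, 18, 25]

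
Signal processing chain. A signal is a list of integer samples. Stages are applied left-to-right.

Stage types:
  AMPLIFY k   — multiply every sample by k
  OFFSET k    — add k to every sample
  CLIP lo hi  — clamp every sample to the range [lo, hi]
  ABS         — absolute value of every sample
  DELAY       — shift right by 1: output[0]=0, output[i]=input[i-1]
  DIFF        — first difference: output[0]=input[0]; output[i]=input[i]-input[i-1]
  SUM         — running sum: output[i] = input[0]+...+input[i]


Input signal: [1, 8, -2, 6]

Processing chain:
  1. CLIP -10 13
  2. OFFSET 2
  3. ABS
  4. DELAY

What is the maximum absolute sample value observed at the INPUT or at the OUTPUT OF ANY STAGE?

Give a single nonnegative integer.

Answer: 10

Derivation:
Input: [1, 8, -2, 6] (max |s|=8)
Stage 1 (CLIP -10 13): clip(1,-10,13)=1, clip(8,-10,13)=8, clip(-2,-10,13)=-2, clip(6,-10,13)=6 -> [1, 8, -2, 6] (max |s|=8)
Stage 2 (OFFSET 2): 1+2=3, 8+2=10, -2+2=0, 6+2=8 -> [3, 10, 0, 8] (max |s|=10)
Stage 3 (ABS): |3|=3, |10|=10, |0|=0, |8|=8 -> [3, 10, 0, 8] (max |s|=10)
Stage 4 (DELAY): [0, 3, 10, 0] = [0, 3, 10, 0] -> [0, 3, 10, 0] (max |s|=10)
Overall max amplitude: 10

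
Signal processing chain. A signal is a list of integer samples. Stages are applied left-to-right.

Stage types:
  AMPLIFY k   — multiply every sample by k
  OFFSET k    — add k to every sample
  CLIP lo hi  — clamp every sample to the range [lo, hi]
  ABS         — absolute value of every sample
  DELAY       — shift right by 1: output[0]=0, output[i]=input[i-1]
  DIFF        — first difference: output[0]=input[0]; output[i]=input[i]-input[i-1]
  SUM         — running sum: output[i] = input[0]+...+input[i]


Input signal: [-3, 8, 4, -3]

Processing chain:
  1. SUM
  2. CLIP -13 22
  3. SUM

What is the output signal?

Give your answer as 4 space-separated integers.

Input: [-3, 8, 4, -3]
Stage 1 (SUM): sum[0..0]=-3, sum[0..1]=5, sum[0..2]=9, sum[0..3]=6 -> [-3, 5, 9, 6]
Stage 2 (CLIP -13 22): clip(-3,-13,22)=-3, clip(5,-13,22)=5, clip(9,-13,22)=9, clip(6,-13,22)=6 -> [-3, 5, 9, 6]
Stage 3 (SUM): sum[0..0]=-3, sum[0..1]=2, sum[0..2]=11, sum[0..3]=17 -> [-3, 2, 11, 17]

Answer: -3 2 11 17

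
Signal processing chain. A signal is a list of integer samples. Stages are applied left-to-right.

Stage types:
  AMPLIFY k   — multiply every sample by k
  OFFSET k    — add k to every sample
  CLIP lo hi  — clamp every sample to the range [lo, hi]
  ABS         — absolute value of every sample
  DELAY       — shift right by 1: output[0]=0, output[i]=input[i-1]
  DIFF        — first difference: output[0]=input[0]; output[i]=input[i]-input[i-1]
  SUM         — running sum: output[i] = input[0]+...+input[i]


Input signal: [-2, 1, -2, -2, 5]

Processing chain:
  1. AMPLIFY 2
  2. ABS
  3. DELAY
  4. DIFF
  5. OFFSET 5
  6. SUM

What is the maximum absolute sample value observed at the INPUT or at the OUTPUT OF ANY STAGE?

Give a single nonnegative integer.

Answer: 29

Derivation:
Input: [-2, 1, -2, -2, 5] (max |s|=5)
Stage 1 (AMPLIFY 2): -2*2=-4, 1*2=2, -2*2=-4, -2*2=-4, 5*2=10 -> [-4, 2, -4, -4, 10] (max |s|=10)
Stage 2 (ABS): |-4|=4, |2|=2, |-4|=4, |-4|=4, |10|=10 -> [4, 2, 4, 4, 10] (max |s|=10)
Stage 3 (DELAY): [0, 4, 2, 4, 4] = [0, 4, 2, 4, 4] -> [0, 4, 2, 4, 4] (max |s|=4)
Stage 4 (DIFF): s[0]=0, 4-0=4, 2-4=-2, 4-2=2, 4-4=0 -> [0, 4, -2, 2, 0] (max |s|=4)
Stage 5 (OFFSET 5): 0+5=5, 4+5=9, -2+5=3, 2+5=7, 0+5=5 -> [5, 9, 3, 7, 5] (max |s|=9)
Stage 6 (SUM): sum[0..0]=5, sum[0..1]=14, sum[0..2]=17, sum[0..3]=24, sum[0..4]=29 -> [5, 14, 17, 24, 29] (max |s|=29)
Overall max amplitude: 29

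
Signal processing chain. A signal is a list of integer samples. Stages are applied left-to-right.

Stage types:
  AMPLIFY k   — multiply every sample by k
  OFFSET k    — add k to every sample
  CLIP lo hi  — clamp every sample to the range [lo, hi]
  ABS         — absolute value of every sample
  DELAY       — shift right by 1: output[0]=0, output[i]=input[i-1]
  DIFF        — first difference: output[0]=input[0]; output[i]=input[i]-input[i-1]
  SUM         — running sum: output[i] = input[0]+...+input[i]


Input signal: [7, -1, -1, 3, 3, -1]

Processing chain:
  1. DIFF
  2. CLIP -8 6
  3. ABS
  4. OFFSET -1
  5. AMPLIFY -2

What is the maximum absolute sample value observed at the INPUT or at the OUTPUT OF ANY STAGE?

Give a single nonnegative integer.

Input: [7, -1, -1, 3, 3, -1] (max |s|=7)
Stage 1 (DIFF): s[0]=7, -1-7=-8, -1--1=0, 3--1=4, 3-3=0, -1-3=-4 -> [7, -8, 0, 4, 0, -4] (max |s|=8)
Stage 2 (CLIP -8 6): clip(7,-8,6)=6, clip(-8,-8,6)=-8, clip(0,-8,6)=0, clip(4,-8,6)=4, clip(0,-8,6)=0, clip(-4,-8,6)=-4 -> [6, -8, 0, 4, 0, -4] (max |s|=8)
Stage 3 (ABS): |6|=6, |-8|=8, |0|=0, |4|=4, |0|=0, |-4|=4 -> [6, 8, 0, 4, 0, 4] (max |s|=8)
Stage 4 (OFFSET -1): 6+-1=5, 8+-1=7, 0+-1=-1, 4+-1=3, 0+-1=-1, 4+-1=3 -> [5, 7, -1, 3, -1, 3] (max |s|=7)
Stage 5 (AMPLIFY -2): 5*-2=-10, 7*-2=-14, -1*-2=2, 3*-2=-6, -1*-2=2, 3*-2=-6 -> [-10, -14, 2, -6, 2, -6] (max |s|=14)
Overall max amplitude: 14

Answer: 14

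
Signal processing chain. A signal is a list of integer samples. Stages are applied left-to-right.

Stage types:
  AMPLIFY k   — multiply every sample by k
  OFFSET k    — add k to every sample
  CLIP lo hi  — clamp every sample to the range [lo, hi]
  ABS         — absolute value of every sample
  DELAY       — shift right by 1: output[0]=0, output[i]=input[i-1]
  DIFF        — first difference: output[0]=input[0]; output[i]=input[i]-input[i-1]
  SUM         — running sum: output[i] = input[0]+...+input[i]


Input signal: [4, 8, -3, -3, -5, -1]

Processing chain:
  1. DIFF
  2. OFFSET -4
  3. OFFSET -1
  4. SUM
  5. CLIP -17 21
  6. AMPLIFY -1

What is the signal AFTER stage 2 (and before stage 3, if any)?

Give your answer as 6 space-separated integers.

Answer: 0 0 -15 -4 -6 0

Derivation:
Input: [4, 8, -3, -3, -5, -1]
Stage 1 (DIFF): s[0]=4, 8-4=4, -3-8=-11, -3--3=0, -5--3=-2, -1--5=4 -> [4, 4, -11, 0, -2, 4]
Stage 2 (OFFSET -4): 4+-4=0, 4+-4=0, -11+-4=-15, 0+-4=-4, -2+-4=-6, 4+-4=0 -> [0, 0, -15, -4, -6, 0]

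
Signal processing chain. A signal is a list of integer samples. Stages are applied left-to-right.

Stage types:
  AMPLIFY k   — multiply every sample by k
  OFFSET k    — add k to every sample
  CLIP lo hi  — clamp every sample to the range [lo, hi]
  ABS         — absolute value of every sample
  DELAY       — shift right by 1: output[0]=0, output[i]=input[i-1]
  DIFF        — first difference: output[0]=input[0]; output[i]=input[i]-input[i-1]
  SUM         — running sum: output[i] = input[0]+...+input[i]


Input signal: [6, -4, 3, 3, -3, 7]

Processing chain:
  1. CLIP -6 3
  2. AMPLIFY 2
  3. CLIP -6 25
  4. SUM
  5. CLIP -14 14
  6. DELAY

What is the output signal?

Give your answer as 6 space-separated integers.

Input: [6, -4, 3, 3, -3, 7]
Stage 1 (CLIP -6 3): clip(6,-6,3)=3, clip(-4,-6,3)=-4, clip(3,-6,3)=3, clip(3,-6,3)=3, clip(-3,-6,3)=-3, clip(7,-6,3)=3 -> [3, -4, 3, 3, -3, 3]
Stage 2 (AMPLIFY 2): 3*2=6, -4*2=-8, 3*2=6, 3*2=6, -3*2=-6, 3*2=6 -> [6, -8, 6, 6, -6, 6]
Stage 3 (CLIP -6 25): clip(6,-6,25)=6, clip(-8,-6,25)=-6, clip(6,-6,25)=6, clip(6,-6,25)=6, clip(-6,-6,25)=-6, clip(6,-6,25)=6 -> [6, -6, 6, 6, -6, 6]
Stage 4 (SUM): sum[0..0]=6, sum[0..1]=0, sum[0..2]=6, sum[0..3]=12, sum[0..4]=6, sum[0..5]=12 -> [6, 0, 6, 12, 6, 12]
Stage 5 (CLIP -14 14): clip(6,-14,14)=6, clip(0,-14,14)=0, clip(6,-14,14)=6, clip(12,-14,14)=12, clip(6,-14,14)=6, clip(12,-14,14)=12 -> [6, 0, 6, 12, 6, 12]
Stage 6 (DELAY): [0, 6, 0, 6, 12, 6] = [0, 6, 0, 6, 12, 6] -> [0, 6, 0, 6, 12, 6]

Answer: 0 6 0 6 12 6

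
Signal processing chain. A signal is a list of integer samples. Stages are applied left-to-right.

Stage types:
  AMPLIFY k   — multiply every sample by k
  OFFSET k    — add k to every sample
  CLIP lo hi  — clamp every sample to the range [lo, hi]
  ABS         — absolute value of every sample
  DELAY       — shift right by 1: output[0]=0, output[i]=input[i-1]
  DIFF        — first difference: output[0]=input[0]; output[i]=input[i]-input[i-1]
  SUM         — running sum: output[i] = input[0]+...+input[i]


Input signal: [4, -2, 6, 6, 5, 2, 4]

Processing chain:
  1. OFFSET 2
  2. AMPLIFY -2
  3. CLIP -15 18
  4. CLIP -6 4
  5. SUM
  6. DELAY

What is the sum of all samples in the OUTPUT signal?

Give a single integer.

Answer: -96

Derivation:
Input: [4, -2, 6, 6, 5, 2, 4]
Stage 1 (OFFSET 2): 4+2=6, -2+2=0, 6+2=8, 6+2=8, 5+2=7, 2+2=4, 4+2=6 -> [6, 0, 8, 8, 7, 4, 6]
Stage 2 (AMPLIFY -2): 6*-2=-12, 0*-2=0, 8*-2=-16, 8*-2=-16, 7*-2=-14, 4*-2=-8, 6*-2=-12 -> [-12, 0, -16, -16, -14, -8, -12]
Stage 3 (CLIP -15 18): clip(-12,-15,18)=-12, clip(0,-15,18)=0, clip(-16,-15,18)=-15, clip(-16,-15,18)=-15, clip(-14,-15,18)=-14, clip(-8,-15,18)=-8, clip(-12,-15,18)=-12 -> [-12, 0, -15, -15, -14, -8, -12]
Stage 4 (CLIP -6 4): clip(-12,-6,4)=-6, clip(0,-6,4)=0, clip(-15,-6,4)=-6, clip(-15,-6,4)=-6, clip(-14,-6,4)=-6, clip(-8,-6,4)=-6, clip(-12,-6,4)=-6 -> [-6, 0, -6, -6, -6, -6, -6]
Stage 5 (SUM): sum[0..0]=-6, sum[0..1]=-6, sum[0..2]=-12, sum[0..3]=-18, sum[0..4]=-24, sum[0..5]=-30, sum[0..6]=-36 -> [-6, -6, -12, -18, -24, -30, -36]
Stage 6 (DELAY): [0, -6, -6, -12, -18, -24, -30] = [0, -6, -6, -12, -18, -24, -30] -> [0, -6, -6, -12, -18, -24, -30]
Output sum: -96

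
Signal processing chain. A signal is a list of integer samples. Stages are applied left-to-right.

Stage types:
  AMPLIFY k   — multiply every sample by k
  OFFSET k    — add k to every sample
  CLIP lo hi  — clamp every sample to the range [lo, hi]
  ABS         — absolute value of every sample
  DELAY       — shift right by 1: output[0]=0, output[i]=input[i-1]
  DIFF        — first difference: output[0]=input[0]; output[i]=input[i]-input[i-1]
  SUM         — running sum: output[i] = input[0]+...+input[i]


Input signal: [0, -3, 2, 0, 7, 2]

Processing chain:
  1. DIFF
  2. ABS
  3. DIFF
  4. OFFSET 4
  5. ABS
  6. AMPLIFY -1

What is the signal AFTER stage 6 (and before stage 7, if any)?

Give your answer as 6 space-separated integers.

Input: [0, -3, 2, 0, 7, 2]
Stage 1 (DIFF): s[0]=0, -3-0=-3, 2--3=5, 0-2=-2, 7-0=7, 2-7=-5 -> [0, -3, 5, -2, 7, -5]
Stage 2 (ABS): |0|=0, |-3|=3, |5|=5, |-2|=2, |7|=7, |-5|=5 -> [0, 3, 5, 2, 7, 5]
Stage 3 (DIFF): s[0]=0, 3-0=3, 5-3=2, 2-5=-3, 7-2=5, 5-7=-2 -> [0, 3, 2, -3, 5, -2]
Stage 4 (OFFSET 4): 0+4=4, 3+4=7, 2+4=6, -3+4=1, 5+4=9, -2+4=2 -> [4, 7, 6, 1, 9, 2]
Stage 5 (ABS): |4|=4, |7|=7, |6|=6, |1|=1, |9|=9, |2|=2 -> [4, 7, 6, 1, 9, 2]
Stage 6 (AMPLIFY -1): 4*-1=-4, 7*-1=-7, 6*-1=-6, 1*-1=-1, 9*-1=-9, 2*-1=-2 -> [-4, -7, -6, -1, -9, -2]

Answer: -4 -7 -6 -1 -9 -2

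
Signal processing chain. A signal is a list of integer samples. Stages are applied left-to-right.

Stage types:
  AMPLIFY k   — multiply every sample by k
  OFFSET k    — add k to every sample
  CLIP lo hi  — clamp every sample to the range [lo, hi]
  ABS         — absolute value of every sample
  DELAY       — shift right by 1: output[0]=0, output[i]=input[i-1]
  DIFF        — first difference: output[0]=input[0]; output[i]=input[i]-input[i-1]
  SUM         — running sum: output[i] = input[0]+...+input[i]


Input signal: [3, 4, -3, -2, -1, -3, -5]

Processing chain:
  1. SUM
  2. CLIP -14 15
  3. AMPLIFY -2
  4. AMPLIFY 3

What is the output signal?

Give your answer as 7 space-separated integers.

Answer: -18 -42 -24 -12 -6 12 42

Derivation:
Input: [3, 4, -3, -2, -1, -3, -5]
Stage 1 (SUM): sum[0..0]=3, sum[0..1]=7, sum[0..2]=4, sum[0..3]=2, sum[0..4]=1, sum[0..5]=-2, sum[0..6]=-7 -> [3, 7, 4, 2, 1, -2, -7]
Stage 2 (CLIP -14 15): clip(3,-14,15)=3, clip(7,-14,15)=7, clip(4,-14,15)=4, clip(2,-14,15)=2, clip(1,-14,15)=1, clip(-2,-14,15)=-2, clip(-7,-14,15)=-7 -> [3, 7, 4, 2, 1, -2, -7]
Stage 3 (AMPLIFY -2): 3*-2=-6, 7*-2=-14, 4*-2=-8, 2*-2=-4, 1*-2=-2, -2*-2=4, -7*-2=14 -> [-6, -14, -8, -4, -2, 4, 14]
Stage 4 (AMPLIFY 3): -6*3=-18, -14*3=-42, -8*3=-24, -4*3=-12, -2*3=-6, 4*3=12, 14*3=42 -> [-18, -42, -24, -12, -6, 12, 42]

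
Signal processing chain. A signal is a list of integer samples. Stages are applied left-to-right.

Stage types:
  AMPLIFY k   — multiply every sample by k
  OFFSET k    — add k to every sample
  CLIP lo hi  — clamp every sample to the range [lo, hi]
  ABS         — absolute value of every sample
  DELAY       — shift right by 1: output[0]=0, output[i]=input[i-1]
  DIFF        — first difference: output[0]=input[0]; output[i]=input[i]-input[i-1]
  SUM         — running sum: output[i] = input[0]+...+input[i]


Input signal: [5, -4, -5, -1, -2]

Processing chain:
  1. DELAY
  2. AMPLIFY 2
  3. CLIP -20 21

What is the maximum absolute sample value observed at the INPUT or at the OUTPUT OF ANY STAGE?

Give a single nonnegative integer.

Answer: 10

Derivation:
Input: [5, -4, -5, -1, -2] (max |s|=5)
Stage 1 (DELAY): [0, 5, -4, -5, -1] = [0, 5, -4, -5, -1] -> [0, 5, -4, -5, -1] (max |s|=5)
Stage 2 (AMPLIFY 2): 0*2=0, 5*2=10, -4*2=-8, -5*2=-10, -1*2=-2 -> [0, 10, -8, -10, -2] (max |s|=10)
Stage 3 (CLIP -20 21): clip(0,-20,21)=0, clip(10,-20,21)=10, clip(-8,-20,21)=-8, clip(-10,-20,21)=-10, clip(-2,-20,21)=-2 -> [0, 10, -8, -10, -2] (max |s|=10)
Overall max amplitude: 10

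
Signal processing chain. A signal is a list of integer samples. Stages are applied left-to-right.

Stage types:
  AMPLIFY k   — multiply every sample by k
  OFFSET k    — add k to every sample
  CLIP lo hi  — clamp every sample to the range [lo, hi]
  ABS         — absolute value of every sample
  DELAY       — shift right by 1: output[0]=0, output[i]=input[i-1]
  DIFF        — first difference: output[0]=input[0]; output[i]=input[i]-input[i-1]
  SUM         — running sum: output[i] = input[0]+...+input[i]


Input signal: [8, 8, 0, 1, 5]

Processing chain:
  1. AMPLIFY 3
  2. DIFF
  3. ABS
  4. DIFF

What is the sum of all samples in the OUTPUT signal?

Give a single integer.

Input: [8, 8, 0, 1, 5]
Stage 1 (AMPLIFY 3): 8*3=24, 8*3=24, 0*3=0, 1*3=3, 5*3=15 -> [24, 24, 0, 3, 15]
Stage 2 (DIFF): s[0]=24, 24-24=0, 0-24=-24, 3-0=3, 15-3=12 -> [24, 0, -24, 3, 12]
Stage 3 (ABS): |24|=24, |0|=0, |-24|=24, |3|=3, |12|=12 -> [24, 0, 24, 3, 12]
Stage 4 (DIFF): s[0]=24, 0-24=-24, 24-0=24, 3-24=-21, 12-3=9 -> [24, -24, 24, -21, 9]
Output sum: 12

Answer: 12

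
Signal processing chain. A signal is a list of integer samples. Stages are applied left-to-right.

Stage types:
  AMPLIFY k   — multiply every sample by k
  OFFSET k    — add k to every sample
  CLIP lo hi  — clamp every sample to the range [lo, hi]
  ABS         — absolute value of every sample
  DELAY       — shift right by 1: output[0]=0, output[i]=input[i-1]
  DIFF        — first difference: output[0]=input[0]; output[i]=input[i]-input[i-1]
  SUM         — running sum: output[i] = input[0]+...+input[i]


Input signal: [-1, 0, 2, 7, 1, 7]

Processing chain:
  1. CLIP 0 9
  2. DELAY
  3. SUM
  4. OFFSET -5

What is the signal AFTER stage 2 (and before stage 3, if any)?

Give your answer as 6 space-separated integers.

Answer: 0 0 0 2 7 1

Derivation:
Input: [-1, 0, 2, 7, 1, 7]
Stage 1 (CLIP 0 9): clip(-1,0,9)=0, clip(0,0,9)=0, clip(2,0,9)=2, clip(7,0,9)=7, clip(1,0,9)=1, clip(7,0,9)=7 -> [0, 0, 2, 7, 1, 7]
Stage 2 (DELAY): [0, 0, 0, 2, 7, 1] = [0, 0, 0, 2, 7, 1] -> [0, 0, 0, 2, 7, 1]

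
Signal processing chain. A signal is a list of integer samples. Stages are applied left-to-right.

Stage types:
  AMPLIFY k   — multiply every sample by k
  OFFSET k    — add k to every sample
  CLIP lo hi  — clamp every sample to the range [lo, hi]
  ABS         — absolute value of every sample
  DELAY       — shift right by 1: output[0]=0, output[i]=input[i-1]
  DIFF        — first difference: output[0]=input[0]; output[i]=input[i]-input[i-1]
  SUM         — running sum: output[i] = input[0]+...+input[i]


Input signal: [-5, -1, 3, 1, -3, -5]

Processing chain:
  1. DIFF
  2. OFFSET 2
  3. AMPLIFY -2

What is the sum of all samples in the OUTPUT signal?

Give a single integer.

Input: [-5, -1, 3, 1, -3, -5]
Stage 1 (DIFF): s[0]=-5, -1--5=4, 3--1=4, 1-3=-2, -3-1=-4, -5--3=-2 -> [-5, 4, 4, -2, -4, -2]
Stage 2 (OFFSET 2): -5+2=-3, 4+2=6, 4+2=6, -2+2=0, -4+2=-2, -2+2=0 -> [-3, 6, 6, 0, -2, 0]
Stage 3 (AMPLIFY -2): -3*-2=6, 6*-2=-12, 6*-2=-12, 0*-2=0, -2*-2=4, 0*-2=0 -> [6, -12, -12, 0, 4, 0]
Output sum: -14

Answer: -14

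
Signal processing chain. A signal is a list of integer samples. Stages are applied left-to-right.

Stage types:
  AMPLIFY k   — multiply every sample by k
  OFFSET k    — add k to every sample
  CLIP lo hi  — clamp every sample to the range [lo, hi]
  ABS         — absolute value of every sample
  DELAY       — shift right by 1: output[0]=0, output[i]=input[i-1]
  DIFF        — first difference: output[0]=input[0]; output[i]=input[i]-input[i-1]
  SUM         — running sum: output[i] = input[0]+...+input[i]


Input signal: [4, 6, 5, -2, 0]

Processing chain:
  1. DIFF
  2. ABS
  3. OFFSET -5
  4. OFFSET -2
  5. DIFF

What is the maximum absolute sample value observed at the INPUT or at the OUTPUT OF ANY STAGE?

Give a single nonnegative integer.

Answer: 7

Derivation:
Input: [4, 6, 5, -2, 0] (max |s|=6)
Stage 1 (DIFF): s[0]=4, 6-4=2, 5-6=-1, -2-5=-7, 0--2=2 -> [4, 2, -1, -7, 2] (max |s|=7)
Stage 2 (ABS): |4|=4, |2|=2, |-1|=1, |-7|=7, |2|=2 -> [4, 2, 1, 7, 2] (max |s|=7)
Stage 3 (OFFSET -5): 4+-5=-1, 2+-5=-3, 1+-5=-4, 7+-5=2, 2+-5=-3 -> [-1, -3, -4, 2, -3] (max |s|=4)
Stage 4 (OFFSET -2): -1+-2=-3, -3+-2=-5, -4+-2=-6, 2+-2=0, -3+-2=-5 -> [-3, -5, -6, 0, -5] (max |s|=6)
Stage 5 (DIFF): s[0]=-3, -5--3=-2, -6--5=-1, 0--6=6, -5-0=-5 -> [-3, -2, -1, 6, -5] (max |s|=6)
Overall max amplitude: 7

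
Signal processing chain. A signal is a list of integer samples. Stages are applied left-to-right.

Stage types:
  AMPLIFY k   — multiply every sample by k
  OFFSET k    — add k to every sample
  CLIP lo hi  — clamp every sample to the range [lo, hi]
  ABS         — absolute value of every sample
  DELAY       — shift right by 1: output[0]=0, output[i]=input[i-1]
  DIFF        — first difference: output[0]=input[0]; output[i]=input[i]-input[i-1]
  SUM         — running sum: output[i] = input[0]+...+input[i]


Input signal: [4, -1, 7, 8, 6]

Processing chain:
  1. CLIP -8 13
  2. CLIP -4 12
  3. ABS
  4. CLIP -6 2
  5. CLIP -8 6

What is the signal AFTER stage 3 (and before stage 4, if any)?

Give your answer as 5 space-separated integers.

Answer: 4 1 7 8 6

Derivation:
Input: [4, -1, 7, 8, 6]
Stage 1 (CLIP -8 13): clip(4,-8,13)=4, clip(-1,-8,13)=-1, clip(7,-8,13)=7, clip(8,-8,13)=8, clip(6,-8,13)=6 -> [4, -1, 7, 8, 6]
Stage 2 (CLIP -4 12): clip(4,-4,12)=4, clip(-1,-4,12)=-1, clip(7,-4,12)=7, clip(8,-4,12)=8, clip(6,-4,12)=6 -> [4, -1, 7, 8, 6]
Stage 3 (ABS): |4|=4, |-1|=1, |7|=7, |8|=8, |6|=6 -> [4, 1, 7, 8, 6]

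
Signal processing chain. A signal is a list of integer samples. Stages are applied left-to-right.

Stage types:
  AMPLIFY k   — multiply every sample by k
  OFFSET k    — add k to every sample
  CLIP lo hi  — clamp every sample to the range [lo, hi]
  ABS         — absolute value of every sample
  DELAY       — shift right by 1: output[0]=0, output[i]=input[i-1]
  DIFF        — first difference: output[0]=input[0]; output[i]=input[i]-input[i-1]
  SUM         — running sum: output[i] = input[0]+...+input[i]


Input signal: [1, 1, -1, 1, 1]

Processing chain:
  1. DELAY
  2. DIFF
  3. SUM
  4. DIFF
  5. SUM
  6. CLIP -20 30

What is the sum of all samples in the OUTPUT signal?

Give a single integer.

Input: [1, 1, -1, 1, 1]
Stage 1 (DELAY): [0, 1, 1, -1, 1] = [0, 1, 1, -1, 1] -> [0, 1, 1, -1, 1]
Stage 2 (DIFF): s[0]=0, 1-0=1, 1-1=0, -1-1=-2, 1--1=2 -> [0, 1, 0, -2, 2]
Stage 3 (SUM): sum[0..0]=0, sum[0..1]=1, sum[0..2]=1, sum[0..3]=-1, sum[0..4]=1 -> [0, 1, 1, -1, 1]
Stage 4 (DIFF): s[0]=0, 1-0=1, 1-1=0, -1-1=-2, 1--1=2 -> [0, 1, 0, -2, 2]
Stage 5 (SUM): sum[0..0]=0, sum[0..1]=1, sum[0..2]=1, sum[0..3]=-1, sum[0..4]=1 -> [0, 1, 1, -1, 1]
Stage 6 (CLIP -20 30): clip(0,-20,30)=0, clip(1,-20,30)=1, clip(1,-20,30)=1, clip(-1,-20,30)=-1, clip(1,-20,30)=1 -> [0, 1, 1, -1, 1]
Output sum: 2

Answer: 2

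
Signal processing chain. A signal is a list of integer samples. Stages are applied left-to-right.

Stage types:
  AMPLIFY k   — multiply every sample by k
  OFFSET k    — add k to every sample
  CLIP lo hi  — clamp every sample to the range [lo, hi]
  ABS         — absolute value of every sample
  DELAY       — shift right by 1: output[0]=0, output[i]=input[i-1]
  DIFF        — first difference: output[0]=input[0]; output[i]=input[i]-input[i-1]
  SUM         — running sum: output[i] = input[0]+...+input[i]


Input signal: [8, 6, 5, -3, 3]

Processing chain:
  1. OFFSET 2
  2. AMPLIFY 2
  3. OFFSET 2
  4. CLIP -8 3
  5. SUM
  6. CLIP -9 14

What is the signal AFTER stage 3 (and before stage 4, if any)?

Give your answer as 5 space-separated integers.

Input: [8, 6, 5, -3, 3]
Stage 1 (OFFSET 2): 8+2=10, 6+2=8, 5+2=7, -3+2=-1, 3+2=5 -> [10, 8, 7, -1, 5]
Stage 2 (AMPLIFY 2): 10*2=20, 8*2=16, 7*2=14, -1*2=-2, 5*2=10 -> [20, 16, 14, -2, 10]
Stage 3 (OFFSET 2): 20+2=22, 16+2=18, 14+2=16, -2+2=0, 10+2=12 -> [22, 18, 16, 0, 12]

Answer: 22 18 16 0 12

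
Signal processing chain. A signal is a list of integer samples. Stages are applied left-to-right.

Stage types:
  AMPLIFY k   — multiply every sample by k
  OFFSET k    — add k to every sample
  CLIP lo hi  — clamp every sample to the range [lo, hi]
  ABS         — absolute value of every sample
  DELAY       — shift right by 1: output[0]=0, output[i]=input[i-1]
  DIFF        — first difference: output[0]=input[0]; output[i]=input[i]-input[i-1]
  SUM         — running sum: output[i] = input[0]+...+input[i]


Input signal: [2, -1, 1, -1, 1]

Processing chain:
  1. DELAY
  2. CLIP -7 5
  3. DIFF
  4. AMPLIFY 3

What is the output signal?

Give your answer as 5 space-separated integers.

Input: [2, -1, 1, -1, 1]
Stage 1 (DELAY): [0, 2, -1, 1, -1] = [0, 2, -1, 1, -1] -> [0, 2, -1, 1, -1]
Stage 2 (CLIP -7 5): clip(0,-7,5)=0, clip(2,-7,5)=2, clip(-1,-7,5)=-1, clip(1,-7,5)=1, clip(-1,-7,5)=-1 -> [0, 2, -1, 1, -1]
Stage 3 (DIFF): s[0]=0, 2-0=2, -1-2=-3, 1--1=2, -1-1=-2 -> [0, 2, -3, 2, -2]
Stage 4 (AMPLIFY 3): 0*3=0, 2*3=6, -3*3=-9, 2*3=6, -2*3=-6 -> [0, 6, -9, 6, -6]

Answer: 0 6 -9 6 -6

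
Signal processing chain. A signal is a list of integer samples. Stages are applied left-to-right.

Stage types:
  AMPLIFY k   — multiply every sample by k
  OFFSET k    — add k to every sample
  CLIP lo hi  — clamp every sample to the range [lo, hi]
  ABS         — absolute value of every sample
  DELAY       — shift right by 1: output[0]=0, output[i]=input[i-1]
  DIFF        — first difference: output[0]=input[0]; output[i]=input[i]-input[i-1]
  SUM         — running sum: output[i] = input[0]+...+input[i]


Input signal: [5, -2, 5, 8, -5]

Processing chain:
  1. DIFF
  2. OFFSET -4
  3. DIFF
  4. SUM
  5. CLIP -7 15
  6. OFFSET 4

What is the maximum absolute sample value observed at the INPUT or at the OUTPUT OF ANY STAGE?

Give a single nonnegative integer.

Input: [5, -2, 5, 8, -5] (max |s|=8)
Stage 1 (DIFF): s[0]=5, -2-5=-7, 5--2=7, 8-5=3, -5-8=-13 -> [5, -7, 7, 3, -13] (max |s|=13)
Stage 2 (OFFSET -4): 5+-4=1, -7+-4=-11, 7+-4=3, 3+-4=-1, -13+-4=-17 -> [1, -11, 3, -1, -17] (max |s|=17)
Stage 3 (DIFF): s[0]=1, -11-1=-12, 3--11=14, -1-3=-4, -17--1=-16 -> [1, -12, 14, -4, -16] (max |s|=16)
Stage 4 (SUM): sum[0..0]=1, sum[0..1]=-11, sum[0..2]=3, sum[0..3]=-1, sum[0..4]=-17 -> [1, -11, 3, -1, -17] (max |s|=17)
Stage 5 (CLIP -7 15): clip(1,-7,15)=1, clip(-11,-7,15)=-7, clip(3,-7,15)=3, clip(-1,-7,15)=-1, clip(-17,-7,15)=-7 -> [1, -7, 3, -1, -7] (max |s|=7)
Stage 6 (OFFSET 4): 1+4=5, -7+4=-3, 3+4=7, -1+4=3, -7+4=-3 -> [5, -3, 7, 3, -3] (max |s|=7)
Overall max amplitude: 17

Answer: 17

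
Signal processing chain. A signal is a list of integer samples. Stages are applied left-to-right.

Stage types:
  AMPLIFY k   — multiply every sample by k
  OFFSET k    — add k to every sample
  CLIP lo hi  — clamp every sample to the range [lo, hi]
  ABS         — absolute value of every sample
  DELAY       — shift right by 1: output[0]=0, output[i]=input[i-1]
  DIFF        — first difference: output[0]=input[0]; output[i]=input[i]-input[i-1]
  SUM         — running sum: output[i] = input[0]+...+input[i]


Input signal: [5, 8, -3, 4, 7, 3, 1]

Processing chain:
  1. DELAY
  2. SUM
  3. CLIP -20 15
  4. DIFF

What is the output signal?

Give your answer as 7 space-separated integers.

Input: [5, 8, -3, 4, 7, 3, 1]
Stage 1 (DELAY): [0, 5, 8, -3, 4, 7, 3] = [0, 5, 8, -3, 4, 7, 3] -> [0, 5, 8, -3, 4, 7, 3]
Stage 2 (SUM): sum[0..0]=0, sum[0..1]=5, sum[0..2]=13, sum[0..3]=10, sum[0..4]=14, sum[0..5]=21, sum[0..6]=24 -> [0, 5, 13, 10, 14, 21, 24]
Stage 3 (CLIP -20 15): clip(0,-20,15)=0, clip(5,-20,15)=5, clip(13,-20,15)=13, clip(10,-20,15)=10, clip(14,-20,15)=14, clip(21,-20,15)=15, clip(24,-20,15)=15 -> [0, 5, 13, 10, 14, 15, 15]
Stage 4 (DIFF): s[0]=0, 5-0=5, 13-5=8, 10-13=-3, 14-10=4, 15-14=1, 15-15=0 -> [0, 5, 8, -3, 4, 1, 0]

Answer: 0 5 8 -3 4 1 0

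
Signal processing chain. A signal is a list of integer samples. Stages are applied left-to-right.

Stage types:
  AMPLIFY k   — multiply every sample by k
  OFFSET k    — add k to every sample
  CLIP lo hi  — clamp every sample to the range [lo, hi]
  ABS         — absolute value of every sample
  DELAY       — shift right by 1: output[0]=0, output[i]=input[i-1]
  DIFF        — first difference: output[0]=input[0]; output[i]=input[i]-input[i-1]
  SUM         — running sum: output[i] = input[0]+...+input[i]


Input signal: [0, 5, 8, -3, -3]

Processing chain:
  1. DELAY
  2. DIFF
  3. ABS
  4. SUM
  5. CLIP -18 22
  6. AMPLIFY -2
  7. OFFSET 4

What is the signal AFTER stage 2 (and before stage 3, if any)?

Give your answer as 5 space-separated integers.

Input: [0, 5, 8, -3, -3]
Stage 1 (DELAY): [0, 0, 5, 8, -3] = [0, 0, 5, 8, -3] -> [0, 0, 5, 8, -3]
Stage 2 (DIFF): s[0]=0, 0-0=0, 5-0=5, 8-5=3, -3-8=-11 -> [0, 0, 5, 3, -11]

Answer: 0 0 5 3 -11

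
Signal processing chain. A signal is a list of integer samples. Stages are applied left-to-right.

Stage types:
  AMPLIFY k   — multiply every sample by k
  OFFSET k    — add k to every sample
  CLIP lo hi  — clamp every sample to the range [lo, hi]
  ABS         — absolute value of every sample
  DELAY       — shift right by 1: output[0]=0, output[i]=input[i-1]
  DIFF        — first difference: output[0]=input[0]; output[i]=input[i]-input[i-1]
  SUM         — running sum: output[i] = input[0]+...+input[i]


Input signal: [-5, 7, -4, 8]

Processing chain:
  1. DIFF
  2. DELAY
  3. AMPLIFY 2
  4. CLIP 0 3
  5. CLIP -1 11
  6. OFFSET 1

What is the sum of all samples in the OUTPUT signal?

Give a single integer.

Input: [-5, 7, -4, 8]
Stage 1 (DIFF): s[0]=-5, 7--5=12, -4-7=-11, 8--4=12 -> [-5, 12, -11, 12]
Stage 2 (DELAY): [0, -5, 12, -11] = [0, -5, 12, -11] -> [0, -5, 12, -11]
Stage 3 (AMPLIFY 2): 0*2=0, -5*2=-10, 12*2=24, -11*2=-22 -> [0, -10, 24, -22]
Stage 4 (CLIP 0 3): clip(0,0,3)=0, clip(-10,0,3)=0, clip(24,0,3)=3, clip(-22,0,3)=0 -> [0, 0, 3, 0]
Stage 5 (CLIP -1 11): clip(0,-1,11)=0, clip(0,-1,11)=0, clip(3,-1,11)=3, clip(0,-1,11)=0 -> [0, 0, 3, 0]
Stage 6 (OFFSET 1): 0+1=1, 0+1=1, 3+1=4, 0+1=1 -> [1, 1, 4, 1]
Output sum: 7

Answer: 7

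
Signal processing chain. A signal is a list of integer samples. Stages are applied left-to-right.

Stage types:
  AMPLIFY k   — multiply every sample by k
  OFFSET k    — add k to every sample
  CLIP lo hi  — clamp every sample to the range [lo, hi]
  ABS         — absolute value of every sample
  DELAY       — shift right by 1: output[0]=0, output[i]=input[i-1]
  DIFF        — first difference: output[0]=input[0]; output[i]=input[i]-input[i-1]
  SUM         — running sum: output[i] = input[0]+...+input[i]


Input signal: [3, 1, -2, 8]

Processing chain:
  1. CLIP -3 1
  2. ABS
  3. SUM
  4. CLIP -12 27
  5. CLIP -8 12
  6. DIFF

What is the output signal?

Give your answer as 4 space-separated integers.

Answer: 1 1 2 1

Derivation:
Input: [3, 1, -2, 8]
Stage 1 (CLIP -3 1): clip(3,-3,1)=1, clip(1,-3,1)=1, clip(-2,-3,1)=-2, clip(8,-3,1)=1 -> [1, 1, -2, 1]
Stage 2 (ABS): |1|=1, |1|=1, |-2|=2, |1|=1 -> [1, 1, 2, 1]
Stage 3 (SUM): sum[0..0]=1, sum[0..1]=2, sum[0..2]=4, sum[0..3]=5 -> [1, 2, 4, 5]
Stage 4 (CLIP -12 27): clip(1,-12,27)=1, clip(2,-12,27)=2, clip(4,-12,27)=4, clip(5,-12,27)=5 -> [1, 2, 4, 5]
Stage 5 (CLIP -8 12): clip(1,-8,12)=1, clip(2,-8,12)=2, clip(4,-8,12)=4, clip(5,-8,12)=5 -> [1, 2, 4, 5]
Stage 6 (DIFF): s[0]=1, 2-1=1, 4-2=2, 5-4=1 -> [1, 1, 2, 1]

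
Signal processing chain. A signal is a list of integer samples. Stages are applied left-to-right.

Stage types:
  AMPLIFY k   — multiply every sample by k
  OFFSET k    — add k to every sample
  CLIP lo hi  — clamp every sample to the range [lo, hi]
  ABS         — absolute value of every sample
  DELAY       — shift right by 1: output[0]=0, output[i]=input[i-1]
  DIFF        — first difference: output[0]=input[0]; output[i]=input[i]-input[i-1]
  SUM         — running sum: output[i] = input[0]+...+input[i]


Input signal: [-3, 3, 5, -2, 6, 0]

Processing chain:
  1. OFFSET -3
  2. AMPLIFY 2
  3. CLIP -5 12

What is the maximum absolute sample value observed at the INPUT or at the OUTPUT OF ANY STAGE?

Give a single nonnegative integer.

Answer: 12

Derivation:
Input: [-3, 3, 5, -2, 6, 0] (max |s|=6)
Stage 1 (OFFSET -3): -3+-3=-6, 3+-3=0, 5+-3=2, -2+-3=-5, 6+-3=3, 0+-3=-3 -> [-6, 0, 2, -5, 3, -3] (max |s|=6)
Stage 2 (AMPLIFY 2): -6*2=-12, 0*2=0, 2*2=4, -5*2=-10, 3*2=6, -3*2=-6 -> [-12, 0, 4, -10, 6, -6] (max |s|=12)
Stage 3 (CLIP -5 12): clip(-12,-5,12)=-5, clip(0,-5,12)=0, clip(4,-5,12)=4, clip(-10,-5,12)=-5, clip(6,-5,12)=6, clip(-6,-5,12)=-5 -> [-5, 0, 4, -5, 6, -5] (max |s|=6)
Overall max amplitude: 12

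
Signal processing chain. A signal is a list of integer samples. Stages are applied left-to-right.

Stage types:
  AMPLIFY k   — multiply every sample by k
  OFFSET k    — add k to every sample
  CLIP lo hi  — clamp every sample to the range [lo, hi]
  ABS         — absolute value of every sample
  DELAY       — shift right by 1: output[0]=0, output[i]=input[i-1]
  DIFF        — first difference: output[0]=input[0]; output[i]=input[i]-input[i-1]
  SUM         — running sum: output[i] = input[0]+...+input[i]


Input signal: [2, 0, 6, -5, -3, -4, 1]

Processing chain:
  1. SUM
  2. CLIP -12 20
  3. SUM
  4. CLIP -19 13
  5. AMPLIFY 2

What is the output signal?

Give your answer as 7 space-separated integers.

Answer: 4 8 24 26 26 22 16

Derivation:
Input: [2, 0, 6, -5, -3, -4, 1]
Stage 1 (SUM): sum[0..0]=2, sum[0..1]=2, sum[0..2]=8, sum[0..3]=3, sum[0..4]=0, sum[0..5]=-4, sum[0..6]=-3 -> [2, 2, 8, 3, 0, -4, -3]
Stage 2 (CLIP -12 20): clip(2,-12,20)=2, clip(2,-12,20)=2, clip(8,-12,20)=8, clip(3,-12,20)=3, clip(0,-12,20)=0, clip(-4,-12,20)=-4, clip(-3,-12,20)=-3 -> [2, 2, 8, 3, 0, -4, -3]
Stage 3 (SUM): sum[0..0]=2, sum[0..1]=4, sum[0..2]=12, sum[0..3]=15, sum[0..4]=15, sum[0..5]=11, sum[0..6]=8 -> [2, 4, 12, 15, 15, 11, 8]
Stage 4 (CLIP -19 13): clip(2,-19,13)=2, clip(4,-19,13)=4, clip(12,-19,13)=12, clip(15,-19,13)=13, clip(15,-19,13)=13, clip(11,-19,13)=11, clip(8,-19,13)=8 -> [2, 4, 12, 13, 13, 11, 8]
Stage 5 (AMPLIFY 2): 2*2=4, 4*2=8, 12*2=24, 13*2=26, 13*2=26, 11*2=22, 8*2=16 -> [4, 8, 24, 26, 26, 22, 16]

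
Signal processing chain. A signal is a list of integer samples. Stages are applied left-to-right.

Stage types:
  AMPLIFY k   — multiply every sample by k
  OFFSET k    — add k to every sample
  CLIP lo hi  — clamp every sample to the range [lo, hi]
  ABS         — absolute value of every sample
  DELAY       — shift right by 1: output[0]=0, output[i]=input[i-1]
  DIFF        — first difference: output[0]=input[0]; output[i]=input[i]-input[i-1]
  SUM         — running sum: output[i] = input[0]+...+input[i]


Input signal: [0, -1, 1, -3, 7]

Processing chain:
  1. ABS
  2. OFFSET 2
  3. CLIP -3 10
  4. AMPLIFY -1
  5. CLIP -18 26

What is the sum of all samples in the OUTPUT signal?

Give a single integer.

Answer: -22

Derivation:
Input: [0, -1, 1, -3, 7]
Stage 1 (ABS): |0|=0, |-1|=1, |1|=1, |-3|=3, |7|=7 -> [0, 1, 1, 3, 7]
Stage 2 (OFFSET 2): 0+2=2, 1+2=3, 1+2=3, 3+2=5, 7+2=9 -> [2, 3, 3, 5, 9]
Stage 3 (CLIP -3 10): clip(2,-3,10)=2, clip(3,-3,10)=3, clip(3,-3,10)=3, clip(5,-3,10)=5, clip(9,-3,10)=9 -> [2, 3, 3, 5, 9]
Stage 4 (AMPLIFY -1): 2*-1=-2, 3*-1=-3, 3*-1=-3, 5*-1=-5, 9*-1=-9 -> [-2, -3, -3, -5, -9]
Stage 5 (CLIP -18 26): clip(-2,-18,26)=-2, clip(-3,-18,26)=-3, clip(-3,-18,26)=-3, clip(-5,-18,26)=-5, clip(-9,-18,26)=-9 -> [-2, -3, -3, -5, -9]
Output sum: -22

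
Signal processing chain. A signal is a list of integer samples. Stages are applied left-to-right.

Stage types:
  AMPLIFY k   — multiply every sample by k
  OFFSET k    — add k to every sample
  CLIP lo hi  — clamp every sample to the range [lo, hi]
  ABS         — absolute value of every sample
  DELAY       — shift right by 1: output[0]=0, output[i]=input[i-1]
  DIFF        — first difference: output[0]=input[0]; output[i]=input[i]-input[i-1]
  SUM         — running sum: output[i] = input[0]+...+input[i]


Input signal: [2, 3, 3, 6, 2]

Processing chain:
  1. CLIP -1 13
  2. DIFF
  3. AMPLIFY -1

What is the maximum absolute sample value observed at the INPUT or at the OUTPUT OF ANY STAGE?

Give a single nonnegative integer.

Answer: 6

Derivation:
Input: [2, 3, 3, 6, 2] (max |s|=6)
Stage 1 (CLIP -1 13): clip(2,-1,13)=2, clip(3,-1,13)=3, clip(3,-1,13)=3, clip(6,-1,13)=6, clip(2,-1,13)=2 -> [2, 3, 3, 6, 2] (max |s|=6)
Stage 2 (DIFF): s[0]=2, 3-2=1, 3-3=0, 6-3=3, 2-6=-4 -> [2, 1, 0, 3, -4] (max |s|=4)
Stage 3 (AMPLIFY -1): 2*-1=-2, 1*-1=-1, 0*-1=0, 3*-1=-3, -4*-1=4 -> [-2, -1, 0, -3, 4] (max |s|=4)
Overall max amplitude: 6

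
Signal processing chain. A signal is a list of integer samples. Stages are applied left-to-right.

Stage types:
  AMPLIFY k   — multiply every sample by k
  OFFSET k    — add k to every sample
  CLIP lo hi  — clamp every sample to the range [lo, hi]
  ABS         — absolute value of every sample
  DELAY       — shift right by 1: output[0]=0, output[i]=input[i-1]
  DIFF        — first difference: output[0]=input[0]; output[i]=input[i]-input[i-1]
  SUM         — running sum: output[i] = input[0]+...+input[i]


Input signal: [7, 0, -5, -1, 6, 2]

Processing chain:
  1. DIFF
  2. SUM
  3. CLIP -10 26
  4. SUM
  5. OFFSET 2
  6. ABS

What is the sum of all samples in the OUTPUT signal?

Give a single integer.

Input: [7, 0, -5, -1, 6, 2]
Stage 1 (DIFF): s[0]=7, 0-7=-7, -5-0=-5, -1--5=4, 6--1=7, 2-6=-4 -> [7, -7, -5, 4, 7, -4]
Stage 2 (SUM): sum[0..0]=7, sum[0..1]=0, sum[0..2]=-5, sum[0..3]=-1, sum[0..4]=6, sum[0..5]=2 -> [7, 0, -5, -1, 6, 2]
Stage 3 (CLIP -10 26): clip(7,-10,26)=7, clip(0,-10,26)=0, clip(-5,-10,26)=-5, clip(-1,-10,26)=-1, clip(6,-10,26)=6, clip(2,-10,26)=2 -> [7, 0, -5, -1, 6, 2]
Stage 4 (SUM): sum[0..0]=7, sum[0..1]=7, sum[0..2]=2, sum[0..3]=1, sum[0..4]=7, sum[0..5]=9 -> [7, 7, 2, 1, 7, 9]
Stage 5 (OFFSET 2): 7+2=9, 7+2=9, 2+2=4, 1+2=3, 7+2=9, 9+2=11 -> [9, 9, 4, 3, 9, 11]
Stage 6 (ABS): |9|=9, |9|=9, |4|=4, |3|=3, |9|=9, |11|=11 -> [9, 9, 4, 3, 9, 11]
Output sum: 45

Answer: 45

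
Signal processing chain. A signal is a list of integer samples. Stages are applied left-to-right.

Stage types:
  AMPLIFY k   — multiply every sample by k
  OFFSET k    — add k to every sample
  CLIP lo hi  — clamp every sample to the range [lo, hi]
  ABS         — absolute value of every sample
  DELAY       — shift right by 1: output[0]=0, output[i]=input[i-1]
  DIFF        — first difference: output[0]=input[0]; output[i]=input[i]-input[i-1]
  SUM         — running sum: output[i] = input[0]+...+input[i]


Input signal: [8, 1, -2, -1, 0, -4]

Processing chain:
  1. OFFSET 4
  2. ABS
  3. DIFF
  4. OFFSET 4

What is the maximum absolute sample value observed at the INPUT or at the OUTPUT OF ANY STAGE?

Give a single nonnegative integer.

Input: [8, 1, -2, -1, 0, -4] (max |s|=8)
Stage 1 (OFFSET 4): 8+4=12, 1+4=5, -2+4=2, -1+4=3, 0+4=4, -4+4=0 -> [12, 5, 2, 3, 4, 0] (max |s|=12)
Stage 2 (ABS): |12|=12, |5|=5, |2|=2, |3|=3, |4|=4, |0|=0 -> [12, 5, 2, 3, 4, 0] (max |s|=12)
Stage 3 (DIFF): s[0]=12, 5-12=-7, 2-5=-3, 3-2=1, 4-3=1, 0-4=-4 -> [12, -7, -3, 1, 1, -4] (max |s|=12)
Stage 4 (OFFSET 4): 12+4=16, -7+4=-3, -3+4=1, 1+4=5, 1+4=5, -4+4=0 -> [16, -3, 1, 5, 5, 0] (max |s|=16)
Overall max amplitude: 16

Answer: 16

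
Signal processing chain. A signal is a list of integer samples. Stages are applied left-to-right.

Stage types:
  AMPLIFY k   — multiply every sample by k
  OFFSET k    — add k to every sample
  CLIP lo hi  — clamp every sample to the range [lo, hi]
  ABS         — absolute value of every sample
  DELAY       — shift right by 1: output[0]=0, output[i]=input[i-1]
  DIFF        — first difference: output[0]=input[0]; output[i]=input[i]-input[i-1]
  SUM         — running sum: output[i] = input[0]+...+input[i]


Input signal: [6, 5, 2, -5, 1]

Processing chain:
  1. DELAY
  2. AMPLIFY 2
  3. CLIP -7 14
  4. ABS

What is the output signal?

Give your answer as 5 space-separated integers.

Answer: 0 12 10 4 7

Derivation:
Input: [6, 5, 2, -5, 1]
Stage 1 (DELAY): [0, 6, 5, 2, -5] = [0, 6, 5, 2, -5] -> [0, 6, 5, 2, -5]
Stage 2 (AMPLIFY 2): 0*2=0, 6*2=12, 5*2=10, 2*2=4, -5*2=-10 -> [0, 12, 10, 4, -10]
Stage 3 (CLIP -7 14): clip(0,-7,14)=0, clip(12,-7,14)=12, clip(10,-7,14)=10, clip(4,-7,14)=4, clip(-10,-7,14)=-7 -> [0, 12, 10, 4, -7]
Stage 4 (ABS): |0|=0, |12|=12, |10|=10, |4|=4, |-7|=7 -> [0, 12, 10, 4, 7]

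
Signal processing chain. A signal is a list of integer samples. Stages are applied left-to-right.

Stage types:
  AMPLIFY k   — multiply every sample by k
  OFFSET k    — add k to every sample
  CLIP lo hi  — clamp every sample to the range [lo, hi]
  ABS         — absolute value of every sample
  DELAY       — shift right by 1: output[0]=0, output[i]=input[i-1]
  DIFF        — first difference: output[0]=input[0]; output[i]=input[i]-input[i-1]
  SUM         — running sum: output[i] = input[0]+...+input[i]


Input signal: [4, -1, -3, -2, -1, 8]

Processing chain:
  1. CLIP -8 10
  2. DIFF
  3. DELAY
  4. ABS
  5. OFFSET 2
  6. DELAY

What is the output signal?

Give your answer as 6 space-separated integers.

Input: [4, -1, -3, -2, -1, 8]
Stage 1 (CLIP -8 10): clip(4,-8,10)=4, clip(-1,-8,10)=-1, clip(-3,-8,10)=-3, clip(-2,-8,10)=-2, clip(-1,-8,10)=-1, clip(8,-8,10)=8 -> [4, -1, -3, -2, -1, 8]
Stage 2 (DIFF): s[0]=4, -1-4=-5, -3--1=-2, -2--3=1, -1--2=1, 8--1=9 -> [4, -5, -2, 1, 1, 9]
Stage 3 (DELAY): [0, 4, -5, -2, 1, 1] = [0, 4, -5, -2, 1, 1] -> [0, 4, -5, -2, 1, 1]
Stage 4 (ABS): |0|=0, |4|=4, |-5|=5, |-2|=2, |1|=1, |1|=1 -> [0, 4, 5, 2, 1, 1]
Stage 5 (OFFSET 2): 0+2=2, 4+2=6, 5+2=7, 2+2=4, 1+2=3, 1+2=3 -> [2, 6, 7, 4, 3, 3]
Stage 6 (DELAY): [0, 2, 6, 7, 4, 3] = [0, 2, 6, 7, 4, 3] -> [0, 2, 6, 7, 4, 3]

Answer: 0 2 6 7 4 3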